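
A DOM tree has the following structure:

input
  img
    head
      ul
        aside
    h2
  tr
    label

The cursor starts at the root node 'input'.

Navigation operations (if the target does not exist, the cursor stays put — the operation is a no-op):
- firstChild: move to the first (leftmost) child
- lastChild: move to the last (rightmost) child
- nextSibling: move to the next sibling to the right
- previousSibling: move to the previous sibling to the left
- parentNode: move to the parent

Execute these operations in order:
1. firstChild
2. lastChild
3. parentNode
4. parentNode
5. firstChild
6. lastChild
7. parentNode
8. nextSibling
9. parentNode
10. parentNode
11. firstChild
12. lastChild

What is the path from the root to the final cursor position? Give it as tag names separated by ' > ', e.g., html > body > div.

Answer: input > img > h2

Derivation:
After 1 (firstChild): img
After 2 (lastChild): h2
After 3 (parentNode): img
After 4 (parentNode): input
After 5 (firstChild): img
After 6 (lastChild): h2
After 7 (parentNode): img
After 8 (nextSibling): tr
After 9 (parentNode): input
After 10 (parentNode): input (no-op, stayed)
After 11 (firstChild): img
After 12 (lastChild): h2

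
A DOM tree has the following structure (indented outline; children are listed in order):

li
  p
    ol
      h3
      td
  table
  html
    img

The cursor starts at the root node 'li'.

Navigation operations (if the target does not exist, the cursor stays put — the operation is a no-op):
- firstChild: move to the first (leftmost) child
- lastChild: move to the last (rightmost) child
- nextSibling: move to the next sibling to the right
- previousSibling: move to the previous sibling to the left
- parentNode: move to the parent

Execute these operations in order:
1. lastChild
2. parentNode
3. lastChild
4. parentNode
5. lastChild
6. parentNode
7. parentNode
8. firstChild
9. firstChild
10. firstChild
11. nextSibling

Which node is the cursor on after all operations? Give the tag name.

Answer: td

Derivation:
After 1 (lastChild): html
After 2 (parentNode): li
After 3 (lastChild): html
After 4 (parentNode): li
After 5 (lastChild): html
After 6 (parentNode): li
After 7 (parentNode): li (no-op, stayed)
After 8 (firstChild): p
After 9 (firstChild): ol
After 10 (firstChild): h3
After 11 (nextSibling): td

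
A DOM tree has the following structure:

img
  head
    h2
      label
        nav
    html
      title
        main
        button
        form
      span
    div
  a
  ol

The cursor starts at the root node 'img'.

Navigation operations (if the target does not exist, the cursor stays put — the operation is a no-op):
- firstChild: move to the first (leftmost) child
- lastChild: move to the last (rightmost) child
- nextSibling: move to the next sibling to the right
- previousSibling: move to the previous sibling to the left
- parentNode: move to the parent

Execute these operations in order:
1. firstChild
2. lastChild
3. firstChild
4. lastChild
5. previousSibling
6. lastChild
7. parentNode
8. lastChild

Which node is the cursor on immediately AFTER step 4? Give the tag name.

After 1 (firstChild): head
After 2 (lastChild): div
After 3 (firstChild): div (no-op, stayed)
After 4 (lastChild): div (no-op, stayed)

Answer: div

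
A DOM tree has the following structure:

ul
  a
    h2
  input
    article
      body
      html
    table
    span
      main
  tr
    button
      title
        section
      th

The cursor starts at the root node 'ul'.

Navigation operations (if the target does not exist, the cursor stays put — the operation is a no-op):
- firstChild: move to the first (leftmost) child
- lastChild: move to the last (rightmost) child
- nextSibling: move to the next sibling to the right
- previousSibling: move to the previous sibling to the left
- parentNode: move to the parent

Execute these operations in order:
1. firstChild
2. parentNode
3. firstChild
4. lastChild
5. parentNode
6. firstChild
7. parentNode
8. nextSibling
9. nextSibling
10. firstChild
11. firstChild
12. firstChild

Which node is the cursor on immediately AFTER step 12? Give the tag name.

Answer: section

Derivation:
After 1 (firstChild): a
After 2 (parentNode): ul
After 3 (firstChild): a
After 4 (lastChild): h2
After 5 (parentNode): a
After 6 (firstChild): h2
After 7 (parentNode): a
After 8 (nextSibling): input
After 9 (nextSibling): tr
After 10 (firstChild): button
After 11 (firstChild): title
After 12 (firstChild): section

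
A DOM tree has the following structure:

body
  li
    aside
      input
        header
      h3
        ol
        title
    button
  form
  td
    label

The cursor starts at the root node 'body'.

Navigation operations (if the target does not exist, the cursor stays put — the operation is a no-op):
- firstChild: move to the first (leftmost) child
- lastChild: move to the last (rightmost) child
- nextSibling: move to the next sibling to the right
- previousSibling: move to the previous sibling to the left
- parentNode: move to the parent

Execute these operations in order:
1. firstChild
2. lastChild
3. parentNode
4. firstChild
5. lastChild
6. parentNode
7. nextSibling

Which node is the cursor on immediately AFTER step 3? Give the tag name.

Answer: li

Derivation:
After 1 (firstChild): li
After 2 (lastChild): button
After 3 (parentNode): li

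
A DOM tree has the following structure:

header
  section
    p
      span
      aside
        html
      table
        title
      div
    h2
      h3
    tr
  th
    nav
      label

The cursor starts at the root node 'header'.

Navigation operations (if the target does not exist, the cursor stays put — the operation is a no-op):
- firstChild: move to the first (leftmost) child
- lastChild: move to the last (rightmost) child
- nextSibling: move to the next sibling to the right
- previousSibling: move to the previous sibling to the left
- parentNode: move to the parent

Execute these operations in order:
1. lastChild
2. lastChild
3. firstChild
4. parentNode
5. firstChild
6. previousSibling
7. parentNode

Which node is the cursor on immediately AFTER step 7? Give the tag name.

Answer: nav

Derivation:
After 1 (lastChild): th
After 2 (lastChild): nav
After 3 (firstChild): label
After 4 (parentNode): nav
After 5 (firstChild): label
After 6 (previousSibling): label (no-op, stayed)
After 7 (parentNode): nav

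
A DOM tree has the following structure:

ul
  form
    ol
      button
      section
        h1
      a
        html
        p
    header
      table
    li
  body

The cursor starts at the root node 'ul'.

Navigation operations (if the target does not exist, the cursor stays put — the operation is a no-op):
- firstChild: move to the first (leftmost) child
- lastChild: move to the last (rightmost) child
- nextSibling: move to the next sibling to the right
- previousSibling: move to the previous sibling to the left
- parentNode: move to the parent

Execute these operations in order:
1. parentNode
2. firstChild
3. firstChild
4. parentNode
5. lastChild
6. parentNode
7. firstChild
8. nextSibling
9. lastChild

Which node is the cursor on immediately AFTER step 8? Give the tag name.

Answer: header

Derivation:
After 1 (parentNode): ul (no-op, stayed)
After 2 (firstChild): form
After 3 (firstChild): ol
After 4 (parentNode): form
After 5 (lastChild): li
After 6 (parentNode): form
After 7 (firstChild): ol
After 8 (nextSibling): header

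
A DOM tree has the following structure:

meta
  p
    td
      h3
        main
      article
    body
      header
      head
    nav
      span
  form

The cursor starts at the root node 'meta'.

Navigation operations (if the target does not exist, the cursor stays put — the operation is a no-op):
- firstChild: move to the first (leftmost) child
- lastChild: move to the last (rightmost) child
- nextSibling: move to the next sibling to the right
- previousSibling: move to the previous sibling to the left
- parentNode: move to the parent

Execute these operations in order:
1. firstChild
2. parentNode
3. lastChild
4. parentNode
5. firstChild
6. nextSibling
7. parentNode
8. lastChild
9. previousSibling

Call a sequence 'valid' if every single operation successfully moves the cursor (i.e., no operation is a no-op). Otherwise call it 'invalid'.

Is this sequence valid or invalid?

Answer: valid

Derivation:
After 1 (firstChild): p
After 2 (parentNode): meta
After 3 (lastChild): form
After 4 (parentNode): meta
After 5 (firstChild): p
After 6 (nextSibling): form
After 7 (parentNode): meta
After 8 (lastChild): form
After 9 (previousSibling): p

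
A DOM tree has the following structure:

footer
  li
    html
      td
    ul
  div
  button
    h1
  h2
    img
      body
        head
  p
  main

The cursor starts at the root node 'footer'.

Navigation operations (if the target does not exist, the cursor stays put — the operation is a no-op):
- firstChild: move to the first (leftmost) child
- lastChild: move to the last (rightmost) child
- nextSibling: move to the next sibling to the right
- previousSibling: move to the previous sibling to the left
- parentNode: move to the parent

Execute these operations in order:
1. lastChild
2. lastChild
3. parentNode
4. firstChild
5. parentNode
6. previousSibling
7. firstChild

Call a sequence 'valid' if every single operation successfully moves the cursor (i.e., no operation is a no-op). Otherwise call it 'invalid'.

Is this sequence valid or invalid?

Answer: invalid

Derivation:
After 1 (lastChild): main
After 2 (lastChild): main (no-op, stayed)
After 3 (parentNode): footer
After 4 (firstChild): li
After 5 (parentNode): footer
After 6 (previousSibling): footer (no-op, stayed)
After 7 (firstChild): li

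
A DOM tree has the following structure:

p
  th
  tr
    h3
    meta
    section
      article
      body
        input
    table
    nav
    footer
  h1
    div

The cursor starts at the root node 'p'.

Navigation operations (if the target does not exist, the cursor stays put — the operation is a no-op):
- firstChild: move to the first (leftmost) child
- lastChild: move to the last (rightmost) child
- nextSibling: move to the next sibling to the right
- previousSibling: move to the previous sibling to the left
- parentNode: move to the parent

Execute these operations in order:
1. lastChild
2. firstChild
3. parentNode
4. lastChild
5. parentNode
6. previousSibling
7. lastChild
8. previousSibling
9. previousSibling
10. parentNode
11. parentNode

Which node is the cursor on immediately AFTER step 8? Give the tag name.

After 1 (lastChild): h1
After 2 (firstChild): div
After 3 (parentNode): h1
After 4 (lastChild): div
After 5 (parentNode): h1
After 6 (previousSibling): tr
After 7 (lastChild): footer
After 8 (previousSibling): nav

Answer: nav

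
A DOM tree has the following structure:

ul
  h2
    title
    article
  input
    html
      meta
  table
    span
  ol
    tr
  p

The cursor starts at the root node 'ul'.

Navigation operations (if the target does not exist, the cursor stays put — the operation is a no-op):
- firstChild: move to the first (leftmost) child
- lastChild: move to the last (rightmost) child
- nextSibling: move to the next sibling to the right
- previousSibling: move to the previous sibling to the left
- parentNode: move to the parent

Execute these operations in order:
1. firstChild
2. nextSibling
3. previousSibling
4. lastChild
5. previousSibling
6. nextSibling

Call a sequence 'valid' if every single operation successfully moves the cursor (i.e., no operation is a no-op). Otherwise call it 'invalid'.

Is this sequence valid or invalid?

Answer: valid

Derivation:
After 1 (firstChild): h2
After 2 (nextSibling): input
After 3 (previousSibling): h2
After 4 (lastChild): article
After 5 (previousSibling): title
After 6 (nextSibling): article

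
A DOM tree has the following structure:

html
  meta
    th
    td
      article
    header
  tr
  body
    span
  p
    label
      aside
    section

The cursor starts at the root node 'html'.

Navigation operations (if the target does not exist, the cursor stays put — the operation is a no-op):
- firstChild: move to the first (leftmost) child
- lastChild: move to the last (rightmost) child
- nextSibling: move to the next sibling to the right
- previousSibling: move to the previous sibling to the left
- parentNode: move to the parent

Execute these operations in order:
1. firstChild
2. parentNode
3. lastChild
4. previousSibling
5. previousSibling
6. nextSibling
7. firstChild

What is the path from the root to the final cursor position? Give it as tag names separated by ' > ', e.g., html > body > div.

Answer: html > body > span

Derivation:
After 1 (firstChild): meta
After 2 (parentNode): html
After 3 (lastChild): p
After 4 (previousSibling): body
After 5 (previousSibling): tr
After 6 (nextSibling): body
After 7 (firstChild): span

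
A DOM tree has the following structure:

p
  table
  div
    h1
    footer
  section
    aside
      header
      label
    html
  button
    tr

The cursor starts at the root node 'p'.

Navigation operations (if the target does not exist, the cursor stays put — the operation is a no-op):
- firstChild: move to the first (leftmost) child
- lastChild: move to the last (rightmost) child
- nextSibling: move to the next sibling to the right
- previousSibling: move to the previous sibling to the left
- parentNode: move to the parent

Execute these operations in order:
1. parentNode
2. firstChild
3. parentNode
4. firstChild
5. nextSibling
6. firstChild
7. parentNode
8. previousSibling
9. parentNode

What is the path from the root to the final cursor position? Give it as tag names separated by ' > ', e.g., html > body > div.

Answer: p

Derivation:
After 1 (parentNode): p (no-op, stayed)
After 2 (firstChild): table
After 3 (parentNode): p
After 4 (firstChild): table
After 5 (nextSibling): div
After 6 (firstChild): h1
After 7 (parentNode): div
After 8 (previousSibling): table
After 9 (parentNode): p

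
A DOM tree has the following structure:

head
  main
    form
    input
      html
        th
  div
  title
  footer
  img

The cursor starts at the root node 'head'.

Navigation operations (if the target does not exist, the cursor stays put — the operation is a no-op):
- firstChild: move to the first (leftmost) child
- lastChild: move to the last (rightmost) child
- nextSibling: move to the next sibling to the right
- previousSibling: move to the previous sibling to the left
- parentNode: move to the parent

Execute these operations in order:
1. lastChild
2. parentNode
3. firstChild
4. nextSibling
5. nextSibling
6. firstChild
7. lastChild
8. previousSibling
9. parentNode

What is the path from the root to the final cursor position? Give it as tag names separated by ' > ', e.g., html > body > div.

Answer: head

Derivation:
After 1 (lastChild): img
After 2 (parentNode): head
After 3 (firstChild): main
After 4 (nextSibling): div
After 5 (nextSibling): title
After 6 (firstChild): title (no-op, stayed)
After 7 (lastChild): title (no-op, stayed)
After 8 (previousSibling): div
After 9 (parentNode): head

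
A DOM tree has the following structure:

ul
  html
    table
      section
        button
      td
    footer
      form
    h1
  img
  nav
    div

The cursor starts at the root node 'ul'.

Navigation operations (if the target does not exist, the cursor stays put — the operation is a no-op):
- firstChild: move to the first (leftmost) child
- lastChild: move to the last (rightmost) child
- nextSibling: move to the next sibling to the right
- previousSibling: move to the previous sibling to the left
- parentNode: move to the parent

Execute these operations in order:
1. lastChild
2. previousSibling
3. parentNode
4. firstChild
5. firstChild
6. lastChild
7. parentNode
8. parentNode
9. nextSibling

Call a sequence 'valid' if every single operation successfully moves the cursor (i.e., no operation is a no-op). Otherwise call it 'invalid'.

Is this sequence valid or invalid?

Answer: valid

Derivation:
After 1 (lastChild): nav
After 2 (previousSibling): img
After 3 (parentNode): ul
After 4 (firstChild): html
After 5 (firstChild): table
After 6 (lastChild): td
After 7 (parentNode): table
After 8 (parentNode): html
After 9 (nextSibling): img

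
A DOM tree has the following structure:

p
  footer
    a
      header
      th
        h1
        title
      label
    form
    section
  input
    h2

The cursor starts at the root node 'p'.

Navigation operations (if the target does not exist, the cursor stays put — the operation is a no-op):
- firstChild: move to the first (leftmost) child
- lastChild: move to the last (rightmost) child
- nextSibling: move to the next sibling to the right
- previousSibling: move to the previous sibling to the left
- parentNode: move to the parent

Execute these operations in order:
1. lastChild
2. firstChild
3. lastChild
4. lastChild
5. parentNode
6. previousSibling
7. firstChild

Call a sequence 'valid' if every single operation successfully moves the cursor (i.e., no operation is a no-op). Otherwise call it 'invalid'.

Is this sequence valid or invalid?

Answer: invalid

Derivation:
After 1 (lastChild): input
After 2 (firstChild): h2
After 3 (lastChild): h2 (no-op, stayed)
After 4 (lastChild): h2 (no-op, stayed)
After 5 (parentNode): input
After 6 (previousSibling): footer
After 7 (firstChild): a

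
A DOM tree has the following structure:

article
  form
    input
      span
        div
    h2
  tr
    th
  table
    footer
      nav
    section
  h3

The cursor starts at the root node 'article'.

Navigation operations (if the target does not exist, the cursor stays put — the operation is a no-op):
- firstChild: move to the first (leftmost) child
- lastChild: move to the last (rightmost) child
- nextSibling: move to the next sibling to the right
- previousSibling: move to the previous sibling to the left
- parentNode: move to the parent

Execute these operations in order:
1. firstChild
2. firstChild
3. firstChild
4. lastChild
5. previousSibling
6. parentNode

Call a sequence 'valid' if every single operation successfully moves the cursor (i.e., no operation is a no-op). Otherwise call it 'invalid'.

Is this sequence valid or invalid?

Answer: invalid

Derivation:
After 1 (firstChild): form
After 2 (firstChild): input
After 3 (firstChild): span
After 4 (lastChild): div
After 5 (previousSibling): div (no-op, stayed)
After 6 (parentNode): span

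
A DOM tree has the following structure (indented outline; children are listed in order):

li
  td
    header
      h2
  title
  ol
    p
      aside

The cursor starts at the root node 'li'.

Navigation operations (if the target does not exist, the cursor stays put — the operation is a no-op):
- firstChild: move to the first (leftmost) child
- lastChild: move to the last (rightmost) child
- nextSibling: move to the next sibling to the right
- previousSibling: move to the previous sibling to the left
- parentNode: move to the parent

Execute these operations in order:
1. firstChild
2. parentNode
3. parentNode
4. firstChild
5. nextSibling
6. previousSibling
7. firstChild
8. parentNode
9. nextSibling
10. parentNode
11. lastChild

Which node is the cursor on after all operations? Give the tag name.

After 1 (firstChild): td
After 2 (parentNode): li
After 3 (parentNode): li (no-op, stayed)
After 4 (firstChild): td
After 5 (nextSibling): title
After 6 (previousSibling): td
After 7 (firstChild): header
After 8 (parentNode): td
After 9 (nextSibling): title
After 10 (parentNode): li
After 11 (lastChild): ol

Answer: ol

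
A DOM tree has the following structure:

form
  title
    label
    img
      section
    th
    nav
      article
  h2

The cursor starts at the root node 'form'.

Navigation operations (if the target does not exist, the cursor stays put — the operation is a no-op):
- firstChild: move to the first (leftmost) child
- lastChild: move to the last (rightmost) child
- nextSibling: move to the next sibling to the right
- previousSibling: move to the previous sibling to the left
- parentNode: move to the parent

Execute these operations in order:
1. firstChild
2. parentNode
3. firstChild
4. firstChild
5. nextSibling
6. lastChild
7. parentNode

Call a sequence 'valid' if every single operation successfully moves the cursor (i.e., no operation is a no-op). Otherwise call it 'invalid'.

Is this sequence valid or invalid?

After 1 (firstChild): title
After 2 (parentNode): form
After 3 (firstChild): title
After 4 (firstChild): label
After 5 (nextSibling): img
After 6 (lastChild): section
After 7 (parentNode): img

Answer: valid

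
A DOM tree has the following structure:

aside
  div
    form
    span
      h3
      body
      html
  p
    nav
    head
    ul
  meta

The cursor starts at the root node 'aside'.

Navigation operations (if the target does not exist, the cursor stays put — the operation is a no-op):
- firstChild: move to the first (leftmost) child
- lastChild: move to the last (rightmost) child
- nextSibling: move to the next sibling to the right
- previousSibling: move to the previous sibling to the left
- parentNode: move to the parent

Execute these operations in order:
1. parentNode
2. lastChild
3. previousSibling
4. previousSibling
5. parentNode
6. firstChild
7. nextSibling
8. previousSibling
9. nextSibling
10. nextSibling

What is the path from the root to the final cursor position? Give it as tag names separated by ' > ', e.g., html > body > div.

After 1 (parentNode): aside (no-op, stayed)
After 2 (lastChild): meta
After 3 (previousSibling): p
After 4 (previousSibling): div
After 5 (parentNode): aside
After 6 (firstChild): div
After 7 (nextSibling): p
After 8 (previousSibling): div
After 9 (nextSibling): p
After 10 (nextSibling): meta

Answer: aside > meta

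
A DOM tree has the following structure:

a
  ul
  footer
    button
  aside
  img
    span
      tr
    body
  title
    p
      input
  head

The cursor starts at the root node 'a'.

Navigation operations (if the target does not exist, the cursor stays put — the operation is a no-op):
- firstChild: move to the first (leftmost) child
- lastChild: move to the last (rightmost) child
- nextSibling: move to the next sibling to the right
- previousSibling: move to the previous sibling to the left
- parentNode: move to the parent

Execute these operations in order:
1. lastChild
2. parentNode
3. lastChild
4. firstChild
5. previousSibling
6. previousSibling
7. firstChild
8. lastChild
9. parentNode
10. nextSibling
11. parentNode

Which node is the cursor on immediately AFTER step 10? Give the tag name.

After 1 (lastChild): head
After 2 (parentNode): a
After 3 (lastChild): head
After 4 (firstChild): head (no-op, stayed)
After 5 (previousSibling): title
After 6 (previousSibling): img
After 7 (firstChild): span
After 8 (lastChild): tr
After 9 (parentNode): span
After 10 (nextSibling): body

Answer: body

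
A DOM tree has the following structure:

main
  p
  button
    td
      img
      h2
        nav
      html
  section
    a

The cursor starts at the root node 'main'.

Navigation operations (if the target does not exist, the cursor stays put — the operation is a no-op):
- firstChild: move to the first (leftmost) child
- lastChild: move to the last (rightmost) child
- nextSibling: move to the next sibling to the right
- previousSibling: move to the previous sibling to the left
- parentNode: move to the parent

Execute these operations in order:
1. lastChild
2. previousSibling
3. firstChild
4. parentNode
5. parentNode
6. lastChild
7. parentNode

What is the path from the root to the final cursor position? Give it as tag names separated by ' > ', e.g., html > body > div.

After 1 (lastChild): section
After 2 (previousSibling): button
After 3 (firstChild): td
After 4 (parentNode): button
After 5 (parentNode): main
After 6 (lastChild): section
After 7 (parentNode): main

Answer: main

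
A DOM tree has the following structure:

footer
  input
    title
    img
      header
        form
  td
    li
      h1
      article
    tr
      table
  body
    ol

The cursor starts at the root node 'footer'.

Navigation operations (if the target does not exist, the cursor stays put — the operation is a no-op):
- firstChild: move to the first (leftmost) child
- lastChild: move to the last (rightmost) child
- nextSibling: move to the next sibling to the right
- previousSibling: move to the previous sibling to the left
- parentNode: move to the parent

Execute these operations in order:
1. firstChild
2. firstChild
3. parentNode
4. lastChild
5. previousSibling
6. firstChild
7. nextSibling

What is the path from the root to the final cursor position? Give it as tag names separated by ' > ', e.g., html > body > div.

After 1 (firstChild): input
After 2 (firstChild): title
After 3 (parentNode): input
After 4 (lastChild): img
After 5 (previousSibling): title
After 6 (firstChild): title (no-op, stayed)
After 7 (nextSibling): img

Answer: footer > input > img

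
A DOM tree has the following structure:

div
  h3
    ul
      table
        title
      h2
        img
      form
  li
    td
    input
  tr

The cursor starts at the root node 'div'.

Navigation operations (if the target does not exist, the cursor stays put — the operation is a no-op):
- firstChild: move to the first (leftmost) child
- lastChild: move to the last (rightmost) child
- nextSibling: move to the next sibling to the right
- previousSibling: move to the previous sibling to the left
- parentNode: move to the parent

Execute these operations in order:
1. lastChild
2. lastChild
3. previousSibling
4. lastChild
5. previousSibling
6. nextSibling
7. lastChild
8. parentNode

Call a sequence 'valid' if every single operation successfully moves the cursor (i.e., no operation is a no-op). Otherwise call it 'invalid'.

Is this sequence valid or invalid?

After 1 (lastChild): tr
After 2 (lastChild): tr (no-op, stayed)
After 3 (previousSibling): li
After 4 (lastChild): input
After 5 (previousSibling): td
After 6 (nextSibling): input
After 7 (lastChild): input (no-op, stayed)
After 8 (parentNode): li

Answer: invalid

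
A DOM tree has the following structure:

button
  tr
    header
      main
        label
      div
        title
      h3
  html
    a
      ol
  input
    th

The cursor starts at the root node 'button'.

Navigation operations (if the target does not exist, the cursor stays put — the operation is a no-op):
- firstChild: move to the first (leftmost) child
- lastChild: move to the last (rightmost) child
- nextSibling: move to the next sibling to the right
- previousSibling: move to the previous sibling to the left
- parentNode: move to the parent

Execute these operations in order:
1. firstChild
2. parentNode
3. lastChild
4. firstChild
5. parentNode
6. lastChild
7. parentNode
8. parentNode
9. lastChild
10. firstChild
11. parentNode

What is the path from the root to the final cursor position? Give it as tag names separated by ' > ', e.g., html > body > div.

After 1 (firstChild): tr
After 2 (parentNode): button
After 3 (lastChild): input
After 4 (firstChild): th
After 5 (parentNode): input
After 6 (lastChild): th
After 7 (parentNode): input
After 8 (parentNode): button
After 9 (lastChild): input
After 10 (firstChild): th
After 11 (parentNode): input

Answer: button > input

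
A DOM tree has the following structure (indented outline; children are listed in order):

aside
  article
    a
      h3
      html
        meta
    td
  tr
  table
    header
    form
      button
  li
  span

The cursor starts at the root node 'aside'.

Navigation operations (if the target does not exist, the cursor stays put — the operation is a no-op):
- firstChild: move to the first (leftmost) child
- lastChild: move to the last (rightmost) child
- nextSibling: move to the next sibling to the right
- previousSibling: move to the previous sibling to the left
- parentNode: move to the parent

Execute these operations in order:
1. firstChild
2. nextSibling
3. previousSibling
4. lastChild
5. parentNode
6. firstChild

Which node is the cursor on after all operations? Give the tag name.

Answer: a

Derivation:
After 1 (firstChild): article
After 2 (nextSibling): tr
After 3 (previousSibling): article
After 4 (lastChild): td
After 5 (parentNode): article
After 6 (firstChild): a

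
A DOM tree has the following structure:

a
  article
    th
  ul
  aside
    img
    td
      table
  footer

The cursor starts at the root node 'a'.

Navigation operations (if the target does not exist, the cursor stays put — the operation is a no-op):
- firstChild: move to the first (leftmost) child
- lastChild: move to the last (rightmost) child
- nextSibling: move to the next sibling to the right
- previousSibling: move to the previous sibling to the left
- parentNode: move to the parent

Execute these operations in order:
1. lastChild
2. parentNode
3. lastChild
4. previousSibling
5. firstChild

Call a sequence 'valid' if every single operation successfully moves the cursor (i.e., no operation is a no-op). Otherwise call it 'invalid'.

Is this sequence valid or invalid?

Answer: valid

Derivation:
After 1 (lastChild): footer
After 2 (parentNode): a
After 3 (lastChild): footer
After 4 (previousSibling): aside
After 5 (firstChild): img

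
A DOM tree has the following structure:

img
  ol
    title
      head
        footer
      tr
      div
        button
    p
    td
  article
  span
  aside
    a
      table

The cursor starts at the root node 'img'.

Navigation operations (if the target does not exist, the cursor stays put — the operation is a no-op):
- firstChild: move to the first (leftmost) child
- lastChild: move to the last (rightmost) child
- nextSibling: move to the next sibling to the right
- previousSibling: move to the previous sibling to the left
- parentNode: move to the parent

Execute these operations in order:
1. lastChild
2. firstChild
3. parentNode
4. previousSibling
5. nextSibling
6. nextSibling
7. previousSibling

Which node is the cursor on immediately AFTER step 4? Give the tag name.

After 1 (lastChild): aside
After 2 (firstChild): a
After 3 (parentNode): aside
After 4 (previousSibling): span

Answer: span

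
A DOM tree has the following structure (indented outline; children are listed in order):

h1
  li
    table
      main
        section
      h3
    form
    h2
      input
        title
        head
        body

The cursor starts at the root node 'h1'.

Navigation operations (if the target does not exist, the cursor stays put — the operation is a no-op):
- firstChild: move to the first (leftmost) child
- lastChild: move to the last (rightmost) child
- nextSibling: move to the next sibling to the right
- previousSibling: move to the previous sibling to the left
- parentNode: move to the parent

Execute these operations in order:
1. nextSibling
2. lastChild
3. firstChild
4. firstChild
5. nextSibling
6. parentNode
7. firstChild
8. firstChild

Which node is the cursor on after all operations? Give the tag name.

After 1 (nextSibling): h1 (no-op, stayed)
After 2 (lastChild): li
After 3 (firstChild): table
After 4 (firstChild): main
After 5 (nextSibling): h3
After 6 (parentNode): table
After 7 (firstChild): main
After 8 (firstChild): section

Answer: section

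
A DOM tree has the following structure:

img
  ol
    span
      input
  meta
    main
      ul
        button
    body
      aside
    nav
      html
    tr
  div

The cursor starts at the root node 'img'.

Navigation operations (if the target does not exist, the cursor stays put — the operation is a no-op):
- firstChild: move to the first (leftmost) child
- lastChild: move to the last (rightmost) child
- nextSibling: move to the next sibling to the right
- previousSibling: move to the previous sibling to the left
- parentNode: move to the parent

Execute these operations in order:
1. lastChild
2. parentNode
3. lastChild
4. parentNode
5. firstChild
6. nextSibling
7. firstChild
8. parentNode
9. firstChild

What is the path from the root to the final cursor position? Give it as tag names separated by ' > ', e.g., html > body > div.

Answer: img > meta > main

Derivation:
After 1 (lastChild): div
After 2 (parentNode): img
After 3 (lastChild): div
After 4 (parentNode): img
After 5 (firstChild): ol
After 6 (nextSibling): meta
After 7 (firstChild): main
After 8 (parentNode): meta
After 9 (firstChild): main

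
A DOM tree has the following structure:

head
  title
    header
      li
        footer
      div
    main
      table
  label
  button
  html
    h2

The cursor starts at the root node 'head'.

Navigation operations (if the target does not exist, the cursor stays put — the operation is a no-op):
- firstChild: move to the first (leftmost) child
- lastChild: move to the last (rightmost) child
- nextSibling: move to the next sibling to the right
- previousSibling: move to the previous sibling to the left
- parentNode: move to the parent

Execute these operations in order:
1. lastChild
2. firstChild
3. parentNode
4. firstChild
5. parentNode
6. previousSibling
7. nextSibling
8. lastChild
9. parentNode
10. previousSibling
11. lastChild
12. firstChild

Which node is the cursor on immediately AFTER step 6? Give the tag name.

Answer: button

Derivation:
After 1 (lastChild): html
After 2 (firstChild): h2
After 3 (parentNode): html
After 4 (firstChild): h2
After 5 (parentNode): html
After 6 (previousSibling): button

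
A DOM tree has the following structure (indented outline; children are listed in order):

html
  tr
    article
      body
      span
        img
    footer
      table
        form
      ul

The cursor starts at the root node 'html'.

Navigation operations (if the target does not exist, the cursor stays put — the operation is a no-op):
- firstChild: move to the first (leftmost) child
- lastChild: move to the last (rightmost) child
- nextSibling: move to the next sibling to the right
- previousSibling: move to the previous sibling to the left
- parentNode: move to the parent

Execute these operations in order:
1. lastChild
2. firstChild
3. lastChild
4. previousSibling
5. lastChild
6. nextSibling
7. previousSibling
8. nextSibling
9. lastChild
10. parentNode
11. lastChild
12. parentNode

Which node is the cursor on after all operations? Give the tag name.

Answer: span

Derivation:
After 1 (lastChild): tr
After 2 (firstChild): article
After 3 (lastChild): span
After 4 (previousSibling): body
After 5 (lastChild): body (no-op, stayed)
After 6 (nextSibling): span
After 7 (previousSibling): body
After 8 (nextSibling): span
After 9 (lastChild): img
After 10 (parentNode): span
After 11 (lastChild): img
After 12 (parentNode): span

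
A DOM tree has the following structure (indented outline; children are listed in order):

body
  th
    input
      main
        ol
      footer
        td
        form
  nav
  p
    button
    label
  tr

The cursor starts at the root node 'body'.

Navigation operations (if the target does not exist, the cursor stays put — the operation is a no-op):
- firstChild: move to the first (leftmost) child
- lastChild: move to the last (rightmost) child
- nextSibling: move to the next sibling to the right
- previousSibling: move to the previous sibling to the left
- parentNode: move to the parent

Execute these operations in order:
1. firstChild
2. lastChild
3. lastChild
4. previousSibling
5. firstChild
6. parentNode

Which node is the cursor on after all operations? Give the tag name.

After 1 (firstChild): th
After 2 (lastChild): input
After 3 (lastChild): footer
After 4 (previousSibling): main
After 5 (firstChild): ol
After 6 (parentNode): main

Answer: main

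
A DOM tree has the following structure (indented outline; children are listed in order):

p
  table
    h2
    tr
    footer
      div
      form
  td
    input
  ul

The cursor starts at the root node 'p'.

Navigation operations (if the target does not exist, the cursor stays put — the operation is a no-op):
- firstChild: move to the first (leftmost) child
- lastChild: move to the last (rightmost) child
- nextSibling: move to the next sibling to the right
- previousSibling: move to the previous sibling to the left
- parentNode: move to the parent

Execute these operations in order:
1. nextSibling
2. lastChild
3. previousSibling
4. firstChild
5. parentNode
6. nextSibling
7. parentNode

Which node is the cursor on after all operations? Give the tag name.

After 1 (nextSibling): p (no-op, stayed)
After 2 (lastChild): ul
After 3 (previousSibling): td
After 4 (firstChild): input
After 5 (parentNode): td
After 6 (nextSibling): ul
After 7 (parentNode): p

Answer: p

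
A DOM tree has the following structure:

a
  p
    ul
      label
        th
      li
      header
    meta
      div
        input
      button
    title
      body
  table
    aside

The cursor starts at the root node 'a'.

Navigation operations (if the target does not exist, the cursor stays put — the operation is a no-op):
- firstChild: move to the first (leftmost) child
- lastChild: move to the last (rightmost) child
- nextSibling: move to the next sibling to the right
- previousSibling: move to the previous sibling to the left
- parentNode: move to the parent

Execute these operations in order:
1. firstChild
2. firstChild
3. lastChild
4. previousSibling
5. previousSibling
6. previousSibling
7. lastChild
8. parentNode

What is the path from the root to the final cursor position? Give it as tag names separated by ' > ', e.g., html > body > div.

Answer: a > p > ul > label

Derivation:
After 1 (firstChild): p
After 2 (firstChild): ul
After 3 (lastChild): header
After 4 (previousSibling): li
After 5 (previousSibling): label
After 6 (previousSibling): label (no-op, stayed)
After 7 (lastChild): th
After 8 (parentNode): label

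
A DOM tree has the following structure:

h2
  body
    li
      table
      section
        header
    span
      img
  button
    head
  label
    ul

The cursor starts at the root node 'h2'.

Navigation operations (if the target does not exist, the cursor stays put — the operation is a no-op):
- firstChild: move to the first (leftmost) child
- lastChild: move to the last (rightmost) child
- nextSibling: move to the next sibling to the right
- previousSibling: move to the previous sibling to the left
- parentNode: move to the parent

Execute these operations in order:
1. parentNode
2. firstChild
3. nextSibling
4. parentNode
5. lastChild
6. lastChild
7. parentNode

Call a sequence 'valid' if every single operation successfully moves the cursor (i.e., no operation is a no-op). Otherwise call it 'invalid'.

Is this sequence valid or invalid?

Answer: invalid

Derivation:
After 1 (parentNode): h2 (no-op, stayed)
After 2 (firstChild): body
After 3 (nextSibling): button
After 4 (parentNode): h2
After 5 (lastChild): label
After 6 (lastChild): ul
After 7 (parentNode): label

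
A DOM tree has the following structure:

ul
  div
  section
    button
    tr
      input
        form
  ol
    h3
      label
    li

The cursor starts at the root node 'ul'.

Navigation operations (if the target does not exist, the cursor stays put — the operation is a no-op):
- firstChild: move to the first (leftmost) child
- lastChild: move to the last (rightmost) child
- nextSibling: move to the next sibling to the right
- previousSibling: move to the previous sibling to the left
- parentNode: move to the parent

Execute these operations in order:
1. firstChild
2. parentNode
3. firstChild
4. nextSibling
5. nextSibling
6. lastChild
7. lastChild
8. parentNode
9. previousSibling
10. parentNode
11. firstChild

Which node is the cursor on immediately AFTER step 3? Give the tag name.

Answer: div

Derivation:
After 1 (firstChild): div
After 2 (parentNode): ul
After 3 (firstChild): div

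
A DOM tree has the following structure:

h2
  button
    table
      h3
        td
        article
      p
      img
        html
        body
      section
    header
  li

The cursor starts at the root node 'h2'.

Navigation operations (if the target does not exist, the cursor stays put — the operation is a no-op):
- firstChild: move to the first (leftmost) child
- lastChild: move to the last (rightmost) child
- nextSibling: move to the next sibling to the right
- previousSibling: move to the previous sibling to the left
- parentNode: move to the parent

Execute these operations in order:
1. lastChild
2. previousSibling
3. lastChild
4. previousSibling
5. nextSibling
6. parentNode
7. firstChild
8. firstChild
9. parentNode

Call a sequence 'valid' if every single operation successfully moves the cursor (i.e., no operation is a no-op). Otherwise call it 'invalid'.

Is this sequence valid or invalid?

After 1 (lastChild): li
After 2 (previousSibling): button
After 3 (lastChild): header
After 4 (previousSibling): table
After 5 (nextSibling): header
After 6 (parentNode): button
After 7 (firstChild): table
After 8 (firstChild): h3
After 9 (parentNode): table

Answer: valid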